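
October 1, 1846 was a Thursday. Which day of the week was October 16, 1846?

Within October 1846: 16 − 1 = 15 days.
15 mod 7 = 1, so 1 day after Thursday is Friday.

Friday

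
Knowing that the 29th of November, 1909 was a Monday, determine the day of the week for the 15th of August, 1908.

Count forward from the earlier date (August 15, 1908) to the later (November 29, 1909):
August 1908: 31 − 15 = 16 days remain.
Then 14 full months totalling 426 days.
November 1–29, 1909: 29 days.
Total: 16 + 426 + 29 = 471 days.
471 mod 7 = 2, so 2 days before Monday is Saturday.

Saturday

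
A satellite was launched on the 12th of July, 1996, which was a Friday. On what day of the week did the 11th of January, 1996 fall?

Count forward from the earlier date (January 11, 1996) to the later (July 12, 1996):
January 1996: 31 − 11 = 20 days remain.
Then February 1996 (29), March (31), April (30), May (31), June (30): 29 + 31 + 30 + 31 + 30 = 151 days.
July 1–12, 1996: 12 days.
Total: 20 + 151 + 12 = 183 days.
183 mod 7 = 1, so 1 day before Friday is Thursday.

Thursday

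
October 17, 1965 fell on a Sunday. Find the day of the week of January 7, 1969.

October 17, 1965 → October 17, 1966: 365 days.
October 17, 1966 → October 17, 1967: 365 days.
October 17, 1967 → October 17, 1968: 366 days (1968 is a leap year).
October 1968: 31 − 17 = 14 days remain.
Then November (30), December (31): 30 + 31 = 61 days.
January 1–7, 1969: 7 days.
Residual: 82 days.
Total: 1178 days.
1178 mod 7 = 2, so 2 days after Sunday is Tuesday.

Tuesday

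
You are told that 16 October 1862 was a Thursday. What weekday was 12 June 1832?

Tuesday

Count forward from the earlier date (June 12, 1832) to the later (October 16, 1862):
From June 12, 1832 to June 12, 1862: 30 years, of which 7 contain a Feb 29 — 23×365 + 7×366 = 10957 days.
June 1862: 30 − 12 = 18 days remain.
Then July (31), August (31), September (30): 31 + 31 + 30 = 92 days.
October 1–16, 1862: 16 days.
Residual: 126 days.
Total: 11083 days.
11083 mod 7 = 2, so 2 days before Thursday is Tuesday.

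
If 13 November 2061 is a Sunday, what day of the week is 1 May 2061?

Sunday

Count forward from the earlier date (May 1, 2061) to the later (November 13, 2061):
May 2061: 31 − 1 = 30 days remain.
Then June (30), July (31), August (31), September (30), October (31): 30 + 31 + 31 + 30 + 31 = 153 days.
November 1–13, 2061: 13 days.
Total: 30 + 153 + 13 = 196 days.
196 is a multiple of 7, so 1 May 2061 falls on the same weekday: Sunday.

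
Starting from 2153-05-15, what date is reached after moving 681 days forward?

2155-03-27

Count 681 days after May 15, 2153:
May 2153: 31 − 15 = 16 days remain.
Then 21 full months totalling 638 days.
March 1–27, 2155: 27 days.
Total: 16 + 638 + 27 = 681 days.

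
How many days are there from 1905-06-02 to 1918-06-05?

4751

Day-of-year of June 2, 1905: 153.
Day-of-year of June 5, 1918: 156.
1905 has 365 days, so 365 − 153 = 212 days remain in 1905.
Full years 1906–1917: 9 common + 3 leap = 9×365 + 3×366 = 4383 days.
Total: 212 + 4383 + 156 = 4751 days.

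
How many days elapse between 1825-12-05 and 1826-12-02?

December 1825: 31 − 5 = 26 days remain.
Then 11 full months totalling 334 days.
December 1–2, 1826: 2 days.
Residual: 362 days.
Total: 362 days.

362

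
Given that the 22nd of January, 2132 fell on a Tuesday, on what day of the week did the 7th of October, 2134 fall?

January 22, 2132 → January 22, 2133: 366 days (2132 is a leap year).
January 22, 2133 → January 22, 2134: 365 days.
January 2134: 31 − 22 = 9 days remain.
Then February 2134 (28), March (31), April (30), May (31), June (30), July (31), August (31), September (30): 28 + 31 + 30 + 31 + 30 + 31 + 31 + 30 = 242 days.
October 1–7, 2134: 7 days.
Residual: 258 days.
Total: 989 days.
989 mod 7 = 2, so 2 days after Tuesday is Thursday.

Thursday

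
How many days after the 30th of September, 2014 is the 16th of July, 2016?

655

September 30, 2014 → September 30, 2015: 365 days.
September 2015: 30 − 30 = 0 days remain.
Then 9 full months totalling 274 days.
July 1–16, 2016: 16 days.
Residual: 290 days.
Total: 655 days.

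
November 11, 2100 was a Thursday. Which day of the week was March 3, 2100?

Count forward from the earlier date (March 3, 2100) to the later (November 11, 2100):
March 2100: 31 − 3 = 28 days remain.
Then April (30), May (31), June (30), July (31), August (31), September (30), October (31): 30 + 31 + 30 + 31 + 31 + 30 + 31 = 214 days.
November 1–11, 2100: 11 days.
Total: 28 + 214 + 11 = 253 days.
253 mod 7 = 1, so 1 day before Thursday is Wednesday.

Wednesday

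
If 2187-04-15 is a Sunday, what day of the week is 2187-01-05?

Friday

Count forward from the earlier date (January 5, 2187) to the later (April 15, 2187):
January 2187: 31 − 5 = 26 days remain.
Then February 2187 (28), March (31): 28 + 31 = 59 days.
April 1–15, 2187: 15 days.
Total: 26 + 59 + 15 = 100 days.
100 mod 7 = 2, so 2 days before Sunday is Friday.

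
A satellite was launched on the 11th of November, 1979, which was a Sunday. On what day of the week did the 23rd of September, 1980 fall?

Tuesday

November 1979: 30 − 11 = 19 days remain.
Then 9 full months totalling 275 days.
September 1–23, 1980: 23 days.
Total: 19 + 275 + 23 = 317 days.
317 mod 7 = 2, so 2 days after Sunday is Tuesday.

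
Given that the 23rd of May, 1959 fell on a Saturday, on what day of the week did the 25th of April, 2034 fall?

Tuesday

From May 23, 1959 to May 23, 2033: 74 years, of which 19 contain a Feb 29 — 55×365 + 19×366 = 27029 days.
(2000 is a leap year (divisible by 400).)
May 2033: 31 − 23 = 8 days remain.
Then 10 full months totalling 304 days.
April 1–25, 2034: 25 days.
Residual: 337 days.
Total: 27366 days.
27366 mod 7 = 3, so 3 days after Saturday is Tuesday.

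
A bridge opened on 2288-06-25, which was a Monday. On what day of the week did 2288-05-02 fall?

Count forward from the earlier date (May 2, 2288) to the later (June 25, 2288):
May 2288: 31 − 2 = 29 days remain.
June 1–25, 2288: 25 days.
Total: 29 + 25 = 54 days.
54 mod 7 = 5, so 5 days before Monday is Wednesday.

Wednesday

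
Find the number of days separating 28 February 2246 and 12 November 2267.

From February 28, 2246 to February 28, 2267: 21 years, of which 5 contain a Feb 29 — 16×365 + 5×366 = 7670 days.
February 2267: 28 − 28 = 0 days remain (2267 is not a leap year, so February has 28 days).
Then March (31), April (30), May (31), June (30), July (31), August (31), September (30), October (31): 31 + 30 + 31 + 30 + 31 + 31 + 30 + 31 = 245 days.
November 1–12, 2267: 12 days.
Residual: 257 days.
Total: 7927 days.

7927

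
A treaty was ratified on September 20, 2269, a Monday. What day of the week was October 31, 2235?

Count forward from the earlier date (October 31, 2235) to the later (September 20, 2269):
From October 31, 2235 to October 31, 2268: 33 years, of which 9 contain a Feb 29 — 24×365 + 9×366 = 12054 days.
October 2268: 31 − 31 = 0 days remain.
Then 10 full months totalling 304 days.
September 1–20, 2269: 20 days.
Residual: 324 days.
Total: 12378 days.
12378 mod 7 = 2, so 2 days before Monday is Saturday.

Saturday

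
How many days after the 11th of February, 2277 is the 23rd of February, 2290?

4760

From February 11, 2277 to February 11, 2290: 13 years, of which 3 contain a Feb 29 — 10×365 + 3×366 = 4748 days.
Within February 2290: 23 − 11 = 12 days.
Total: 4760 days.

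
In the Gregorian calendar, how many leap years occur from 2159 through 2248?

22

Years divisible by 4: 2160, 2164, …, 2248 — 23 in all.
Of these, 2200 is divisible by 100 but not 400, so not leap.
Leap years: 23 − 1 = 22.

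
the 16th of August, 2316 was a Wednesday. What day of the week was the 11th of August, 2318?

Day-of-year of August 16, 2316: 229.
Day-of-year of August 11, 2318: 223.
2316 has 366 days, so 366 − 229 = 137 days remain in 2316.
Full years: 2317: 365. Sum = 365.
Total: 137 + 365 + 223 = 725 days.
725 mod 7 = 4, so 4 days after Wednesday is Sunday.

Sunday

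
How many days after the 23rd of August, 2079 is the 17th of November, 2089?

3739

From August 23, 2079 to August 23, 2089: 10 years, of which 3 contain a Feb 29 — 7×365 + 3×366 = 3653 days.
August 2089: 31 − 23 = 8 days remain.
Then September (30), October (31): 30 + 31 = 61 days.
November 1–17, 2089: 17 days.
Residual: 86 days.
Total: 3739 days.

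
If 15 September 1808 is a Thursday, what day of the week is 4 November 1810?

September 15, 1808 → September 15, 1809: 365 days.
September 15, 1809 → September 15, 1810: 365 days.
September 1810: 30 − 15 = 15 days remain.
Then October (31): 31 days.
November 1–4, 1810: 4 days.
Residual: 50 days.
Total: 780 days.
780 mod 7 = 3, so 3 days after Thursday is Sunday.

Sunday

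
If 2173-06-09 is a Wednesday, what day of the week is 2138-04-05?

Saturday

Count forward from the earlier date (April 5, 2138) to the later (June 9, 2173):
Day-of-year of April 5, 2138: 95.
Day-of-year of June 9, 2173: 160.
2138 has 365 days, so 365 − 95 = 270 days remain in 2138.
Full years 2139–2172: 25 common + 9 leap = 25×365 + 9×366 = 12419 days.
Total: 270 + 12419 + 160 = 12849 days.
12849 mod 7 = 4, so 4 days before Wednesday is Saturday.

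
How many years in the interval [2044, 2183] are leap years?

34

Years divisible by 4: 2044, 2048, …, 2180 — 35 in all.
Of these, 2100 is divisible by 100 but not 400, so not leap.
Leap years: 35 − 1 = 34.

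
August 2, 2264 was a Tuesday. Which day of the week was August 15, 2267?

Thursday

August 2, 2264 → August 2, 2265: 365 days.
August 2, 2265 → August 2, 2266: 365 days.
August 2, 2266 → August 2, 2267: 365 days.
Within August 2267: 15 − 2 = 13 days.
Total: 1108 days.
1108 mod 7 = 2, so 2 days after Tuesday is Thursday.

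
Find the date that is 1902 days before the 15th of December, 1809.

the 30th of September, 1804

Count 1902 days before December 15, 1809:
September 30, 1804 → September 30, 1805: 365 days.
September 30, 1805 → September 30, 1806: 365 days.
September 30, 1806 → September 30, 1807: 365 days.
September 30, 1807 → September 30, 1808: 366 days (1808 is a leap year).
September 30, 1808 → September 30, 1809: 365 days.
September 1809: 30 − 30 = 0 days remain.
Then October (31), November (30): 31 + 30 = 61 days.
December 1–15, 1809: 15 days.
Residual: 76 days.
Total: 1902 days.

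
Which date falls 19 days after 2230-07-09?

2230-07-28

Count 19 days after July 9, 2230:
Within July 2230: 28 − 9 = 19 days.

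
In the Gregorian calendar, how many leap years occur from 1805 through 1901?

Years divisible by 4: 1808, 1812, …, 1900 — 24 in all.
Of these, 1900 is divisible by 100 but not 400, so not leap.
Leap years: 24 − 1 = 23.

23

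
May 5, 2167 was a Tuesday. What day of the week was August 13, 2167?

Thursday

May 2167: 31 − 5 = 26 days remain.
Then June (30), July (31): 30 + 31 = 61 days.
August 1–13, 2167: 13 days.
Total: 26 + 61 + 13 = 100 days.
100 mod 7 = 2, so 2 days after Tuesday is Thursday.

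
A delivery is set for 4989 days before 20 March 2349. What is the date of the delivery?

23 July 2335

Count 4989 days before March 20, 2349:
Day-of-year of July 23, 2335: 204.
Day-of-year of March 20, 2349: 79.
2335 has 365 days, so 365 − 204 = 161 days remain in 2335.
Full years 2336–2348: 9 common + 4 leap = 9×365 + 4×366 = 4749 days.
Total: 161 + 4749 + 79 = 4989 days.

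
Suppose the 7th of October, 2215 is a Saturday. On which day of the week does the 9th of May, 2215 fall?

Count forward from the earlier date (May 9, 2215) to the later (October 7, 2215):
May 2215: 31 − 9 = 22 days remain.
Then June (30), July (31), August (31), September (30): 30 + 31 + 31 + 30 = 122 days.
October 1–7, 2215: 7 days.
Total: 22 + 122 + 7 = 151 days.
151 mod 7 = 4, so 4 days before Saturday is Tuesday.

Tuesday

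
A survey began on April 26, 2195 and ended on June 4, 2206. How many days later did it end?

4056

Day-of-year of April 26, 2195: 116.
Day-of-year of June 4, 2206: 155.
2195 has 365 days, so 365 − 116 = 249 days remain in 2195.
Full years 2196–2205: 8 common + 2 leap = 8×365 + 2×366 = 3652 days.
Total: 249 + 3652 + 155 = 4056 days.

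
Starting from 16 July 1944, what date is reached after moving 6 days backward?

10 July 1944

Count 6 days before July 16, 1944:
Within July 1944: 16 − 10 = 6 days.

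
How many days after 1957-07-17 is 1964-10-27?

Day-of-year of July 17, 1957: 198.
Day-of-year of October 27, 1964: 301.
1957 has 365 days, so 365 − 198 = 167 days remain in 1957.
Full years: 1958: 365; 1959: 365; 1960: 366; 1961: 365; 1962: 365; 1963: 365. Sum = 2191.
Total: 167 + 2191 + 301 = 2659 days.

2659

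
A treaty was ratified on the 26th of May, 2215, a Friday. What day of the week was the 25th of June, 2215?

Sunday

May 2215: 31 − 26 = 5 days remain.
June 1–25, 2215: 25 days.
Total: 5 + 25 = 30 days.
30 mod 7 = 2, so 2 days after Friday is Sunday.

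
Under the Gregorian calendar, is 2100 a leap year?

No

2100 is not a leap year (divisible by 100 but not 400).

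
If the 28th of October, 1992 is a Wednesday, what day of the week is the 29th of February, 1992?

Count forward from the earlier date (February 29, 1992) to the later (October 28, 1992):
February 1992: 29 − 29 = 0 days remain (1992 is a leap year, so February has 29 days).
Then March (31), April (30), May (31), June (30), July (31), August (31), September (30): 31 + 30 + 31 + 30 + 31 + 31 + 30 = 214 days.
October 1–28, 1992: 28 days.
Total: 0 + 214 + 28 = 242 days.
242 mod 7 = 4, so 4 days before Wednesday is Saturday.

Saturday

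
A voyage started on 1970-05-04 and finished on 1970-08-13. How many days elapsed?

101

May 1970: 31 − 4 = 27 days remain.
Then June (30), July (31): 30 + 31 = 61 days.
August 1–13, 1970: 13 days.
Total: 27 + 61 + 13 = 101 days.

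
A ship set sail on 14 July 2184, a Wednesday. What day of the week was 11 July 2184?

Sunday

Count forward from the earlier date (July 11, 2184) to the later (July 14, 2184):
Within July 2184: 14 − 11 = 3 days.
3 mod 7 = 3, so 3 days before Wednesday is Sunday.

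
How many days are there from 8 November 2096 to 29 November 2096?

21

Within November 2096: 29 − 8 = 21 days.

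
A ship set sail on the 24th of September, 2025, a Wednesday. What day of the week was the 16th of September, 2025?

Count forward from the earlier date (September 16, 2025) to the later (September 24, 2025):
Within September 2025: 24 − 16 = 8 days.
8 mod 7 = 1, so 1 day before Wednesday is Tuesday.

Tuesday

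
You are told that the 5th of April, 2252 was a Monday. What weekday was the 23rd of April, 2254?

Sunday

April 5, 2252 → April 5, 2253: 365 days.
April 5, 2253 → April 5, 2254: 365 days.
Within April 2254: 23 − 5 = 18 days.
Total: 748 days.
748 mod 7 = 6, so 6 days after Monday is Sunday.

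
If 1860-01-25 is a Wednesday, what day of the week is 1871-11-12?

Sunday

Day-of-year of January 25, 1860: 25.
Day-of-year of November 12, 1871: 316.
1860 has 366 days, so 366 − 25 = 341 days remain in 1860.
Full years 1861–1870: 8 common + 2 leap = 8×365 + 2×366 = 3652 days.
Total: 341 + 3652 + 316 = 4309 days.
4309 mod 7 = 4, so 4 days after Wednesday is Sunday.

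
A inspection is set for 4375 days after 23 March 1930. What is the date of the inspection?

15 March 1942

Count 4375 days after March 23, 1930:
Day-of-year of March 23, 1930: 82.
Day-of-year of March 15, 1942: 74.
1930 has 365 days, so 365 − 82 = 283 days remain in 1930.
Full years 1931–1941: 8 common + 3 leap = 8×365 + 3×366 = 4018 days.
Total: 283 + 4018 + 74 = 4375 days.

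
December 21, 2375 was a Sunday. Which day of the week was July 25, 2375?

Friday

Count forward from the earlier date (July 25, 2375) to the later (December 21, 2375):
July 2375: 31 − 25 = 6 days remain.
Then August (31), September (30), October (31), November (30): 31 + 30 + 31 + 30 = 122 days.
December 1–21, 2375: 21 days.
Total: 6 + 122 + 21 = 149 days.
149 mod 7 = 2, so 2 days before Sunday is Friday.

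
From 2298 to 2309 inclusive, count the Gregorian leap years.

Years divisible by 4 in [2298, 2309]: 2300, 2304, 2308.
Of these, 2300 is divisible by 100 but not 400, so not leap.
Leap years: 3 − 1 = 2.

2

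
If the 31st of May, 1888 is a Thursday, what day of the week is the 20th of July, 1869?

Count forward from the earlier date (July 20, 1869) to the later (May 31, 1888):
From July 20, 1869 to July 20, 1887: 18 years, of which 4 contain a Feb 29 — 14×365 + 4×366 = 6574 days.
July 1887: 31 − 20 = 11 days remain.
Then 9 full months totalling 274 days.
May 1–31, 1888: 31 days.
Residual: 316 days.
Total: 6890 days.
6890 mod 7 = 2, so 2 days before Thursday is Tuesday.

Tuesday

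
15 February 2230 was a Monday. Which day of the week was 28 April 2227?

Saturday

Count forward from the earlier date (April 28, 2227) to the later (February 15, 2230):
Day-of-year of April 28, 2227: 118.
Day-of-year of February 15, 2230: 46.
2227 has 365 days, so 365 − 118 = 247 days remain in 2227.
Full years: 2228: 366; 2229: 365. Sum = 731.
Total: 247 + 731 + 46 = 1024 days.
1024 mod 7 = 2, so 2 days before Monday is Saturday.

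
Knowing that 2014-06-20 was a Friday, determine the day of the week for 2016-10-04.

Day-of-year of June 20, 2014: 171.
Day-of-year of October 4, 2016: 278.
2014 has 365 days, so 365 − 171 = 194 days remain in 2014.
Full years: 2015: 365. Sum = 365.
Total: 194 + 365 + 278 = 837 days.
837 mod 7 = 4, so 4 days after Friday is Tuesday.

Tuesday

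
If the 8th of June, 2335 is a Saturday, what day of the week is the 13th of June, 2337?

June 2335: 30 − 8 = 22 days remain.
Then 23 full months totalling 701 days.
June 1–13, 2337: 13 days.
Total: 22 + 701 + 13 = 736 days.
736 mod 7 = 1, so 1 day after Saturday is Sunday.

Sunday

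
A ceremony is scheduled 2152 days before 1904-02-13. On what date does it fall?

1898-03-23

Count 2152 days before February 13, 1904:
March 23, 1898 → March 23, 1899: 365 days.
March 23, 1899 → March 23, 1900: 365 days (1900 is not a leap year (divisible by 100 but not 400)).
March 23, 1900 → March 23, 1901: 365 days.
March 23, 1901 → March 23, 1902: 365 days.
March 23, 1902 → March 23, 1903: 365 days.
March 1903: 31 − 23 = 8 days remain.
Then 10 full months totalling 306 days.
February 1–13, 1904: 13 days (1904 is a leap year).
Residual: 327 days.
Total: 2152 days.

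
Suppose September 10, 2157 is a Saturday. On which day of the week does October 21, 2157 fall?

September 2157: 30 − 10 = 20 days remain.
October 1–21, 2157: 21 days.
Total: 20 + 21 = 41 days.
41 mod 7 = 6, so 6 days after Saturday is Friday.

Friday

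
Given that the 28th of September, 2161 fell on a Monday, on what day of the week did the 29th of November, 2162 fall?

Day-of-year of September 28, 2161: 271.
Day-of-year of November 29, 2162: 333.
2161 has 365 days, so 365 − 271 = 94 days remain in 2161.
Total: 94 + 333 = 427 days.
427 is a multiple of 7, so the 29th of November, 2162 falls on the same weekday: Monday.

Monday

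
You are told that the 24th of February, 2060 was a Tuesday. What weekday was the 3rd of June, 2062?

Day-of-year of February 24, 2060: 55.
Day-of-year of June 3, 2062: 154.
2060 has 366 days, so 366 − 55 = 311 days remain in 2060.
Full years: 2061: 365. Sum = 365.
Total: 311 + 365 + 154 = 830 days.
830 mod 7 = 4, so 4 days after Tuesday is Saturday.

Saturday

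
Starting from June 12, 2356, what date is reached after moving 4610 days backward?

October 29, 2343

Count 4610 days before June 12, 2356:
From October 29, 2343 to October 29, 2355: 12 years, of which 3 contain a Feb 29 — 9×365 + 3×366 = 4383 days.
October 2355: 31 − 29 = 2 days remain.
Then November (30), December (31), January (31), February 2356 (29), March (31), April (30), May (31): 30 + 31 + 31 + 29 + 31 + 30 + 31 = 213 days.
June 1–12, 2356: 12 days.
Residual: 227 days.
Total: 4610 days.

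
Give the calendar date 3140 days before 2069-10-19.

2061-03-15

Count 3140 days before October 19, 2069:
From March 15, 2061 to March 15, 2069: 8 years, of which 2 contain a Feb 29 — 6×365 + 2×366 = 2922 days.
March 2069: 31 − 15 = 16 days remain.
Then April (30), May (31), June (30), July (31), August (31), September (30): 30 + 31 + 30 + 31 + 31 + 30 = 183 days.
October 1–19, 2069: 19 days.
Residual: 218 days.
Total: 3140 days.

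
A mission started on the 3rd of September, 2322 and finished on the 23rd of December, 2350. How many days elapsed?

10338

From September 3, 2322 to September 3, 2350: 28 years, of which 7 contain a Feb 29 — 21×365 + 7×366 = 10227 days.
September 2350: 30 − 3 = 27 days remain.
Then October (31), November (30): 31 + 30 = 61 days.
December 1–23, 2350: 23 days.
Residual: 111 days.
Total: 10338 days.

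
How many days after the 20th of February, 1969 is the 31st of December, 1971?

1044

February 20, 1969 → February 20, 1970: 365 days.
February 20, 1970 → February 20, 1971: 365 days.
February 1971: 28 − 20 = 8 days remain (1971 is not a leap year, so February has 28 days).
Then 9 full months totalling 275 days.
December 1–31, 1971: 31 days.
Residual: 314 days.
Total: 1044 days.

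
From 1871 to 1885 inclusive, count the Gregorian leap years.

Years divisible by 4 in [1871, 1885]: 1872, 1876, 1880, 1884.
No century exceptions apply. Count: 4.

4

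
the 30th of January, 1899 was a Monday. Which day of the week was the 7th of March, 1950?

Day-of-year of January 30, 1899: 30.
Day-of-year of March 7, 1950: 66.
1899 has 365 days, so 365 − 30 = 335 days remain in 1899.
Full years 1900–1949: 38 common + 12 leap = 38×365 + 12×366 = 18262 days.
Total: 335 + 18262 + 66 = 18663 days.
18663 mod 7 = 1, so 1 day after Monday is Tuesday.

Tuesday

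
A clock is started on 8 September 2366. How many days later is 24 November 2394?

10304

Day-of-year of September 8, 2366: 251.
Day-of-year of November 24, 2394: 328.
2366 has 365 days, so 365 − 251 = 114 days remain in 2366.
Full years 2367–2393: 20 common + 7 leap = 20×365 + 7×366 = 9862 days.
Total: 114 + 9862 + 328 = 10304 days.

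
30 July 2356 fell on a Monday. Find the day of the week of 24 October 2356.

July 2356: 31 − 30 = 1 day remains.
Then August (31), September (30): 31 + 30 = 61 days.
October 1–24, 2356: 24 days.
Total: 1 + 61 + 24 = 86 days.
86 mod 7 = 2, so 2 days after Monday is Wednesday.

Wednesday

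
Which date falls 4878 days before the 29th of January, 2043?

the 21st of September, 2029

Count 4878 days before January 29, 2043:
Day-of-year of September 21, 2029: 264.
Day-of-year of January 29, 2043: 29.
2029 has 365 days, so 365 − 264 = 101 days remain in 2029.
Full years 2030–2042: 10 common + 3 leap = 10×365 + 3×366 = 4748 days.
Total: 101 + 4748 + 29 = 4878 days.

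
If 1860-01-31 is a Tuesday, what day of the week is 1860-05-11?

January 1860: 31 − 31 = 0 days remain.
Then February 1860 (29), March (31), April (30): 29 + 31 + 30 = 90 days.
May 1–11, 1860: 11 days.
Total: 0 + 90 + 11 = 101 days.
101 mod 7 = 3, so 3 days after Tuesday is Friday.

Friday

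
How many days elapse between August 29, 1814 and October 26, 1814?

August 1814: 31 − 29 = 2 days remain.
Then September (30): 30 days.
October 1–26, 1814: 26 days.
Total: 2 + 30 + 26 = 58 days.

58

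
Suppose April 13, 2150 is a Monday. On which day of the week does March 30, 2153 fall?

April 13, 2150 → April 13, 2151: 365 days.
April 13, 2151 → April 13, 2152: 366 days (2152 is a leap year).
April 2152: 30 − 13 = 17 days remain.
Then 10 full months totalling 304 days.
March 1–30, 2153: 30 days.
Residual: 351 days.
Total: 1082 days.
1082 mod 7 = 4, so 4 days after Monday is Friday.

Friday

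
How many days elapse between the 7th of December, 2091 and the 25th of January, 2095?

1145

Day-of-year of December 7, 2091: 341.
Day-of-year of January 25, 2095: 25.
2091 has 365 days, so 365 − 341 = 24 days remain in 2091.
Full years: 2092: 366; 2093: 365; 2094: 365. Sum = 1096.
Total: 24 + 1096 + 25 = 1145 days.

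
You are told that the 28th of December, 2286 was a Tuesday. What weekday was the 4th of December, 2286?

Saturday

Count forward from the earlier date (December 4, 2286) to the later (December 28, 2286):
Within December 2286: 28 − 4 = 24 days.
24 mod 7 = 3, so 3 days before Tuesday is Saturday.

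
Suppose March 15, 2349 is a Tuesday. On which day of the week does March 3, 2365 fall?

Wednesday

Day-of-year of March 15, 2349: 74.
Day-of-year of March 3, 2365: 62.
2349 has 365 days, so 365 − 74 = 291 days remain in 2349.
Full years 2350–2364: 11 common + 4 leap = 11×365 + 4×366 = 5479 days.
Total: 291 + 5479 + 62 = 5832 days.
5832 mod 7 = 1, so 1 day after Tuesday is Wednesday.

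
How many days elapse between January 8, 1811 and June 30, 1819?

Day-of-year of January 8, 1811: 8.
Day-of-year of June 30, 1819: 181.
1811 has 365 days, so 365 − 8 = 357 days remain in 1811.
Full years 1812–1818: 5 common + 2 leap = 5×365 + 2×366 = 2557 days.
Total: 357 + 2557 + 181 = 3095 days.

3095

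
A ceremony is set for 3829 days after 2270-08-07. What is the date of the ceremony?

2281-01-30

Count 3829 days after August 7, 2270:
Day-of-year of August 7, 2270: 219.
Day-of-year of January 30, 2281: 30.
2270 has 365 days, so 365 − 219 = 146 days remain in 2270.
Full years 2271–2280: 7 common + 3 leap = 7×365 + 3×366 = 3653 days.
Total: 146 + 3653 + 30 = 3829 days.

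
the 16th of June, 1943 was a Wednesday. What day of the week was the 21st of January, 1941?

Count forward from the earlier date (January 21, 1941) to the later (June 16, 1943):
January 21, 1941 → January 21, 1942: 365 days.
January 21, 1942 → January 21, 1943: 365 days.
January 1943: 31 − 21 = 10 days remain.
Then February 1943 (28), March (31), April (30), May (31): 28 + 31 + 30 + 31 = 120 days.
June 1–16, 1943: 16 days.
Residual: 146 days.
Total: 876 days.
876 mod 7 = 1, so 1 day before Wednesday is Tuesday.

Tuesday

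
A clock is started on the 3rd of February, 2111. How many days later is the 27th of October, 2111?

February 2111: 28 − 3 = 25 days remain (2111 is not a leap year, so February has 28 days).
Then March (31), April (30), May (31), June (30), July (31), August (31), September (30): 31 + 30 + 31 + 30 + 31 + 31 + 30 = 214 days.
October 1–27, 2111: 27 days.
Total: 25 + 214 + 27 = 266 days.

266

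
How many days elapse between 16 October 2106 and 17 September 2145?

Day-of-year of October 16, 2106: 289.
Day-of-year of September 17, 2145: 260.
2106 has 365 days, so 365 − 289 = 76 days remain in 2106.
Full years 2107–2144: 28 common + 10 leap = 28×365 + 10×366 = 13880 days.
Total: 76 + 13880 + 260 = 14216 days.

14216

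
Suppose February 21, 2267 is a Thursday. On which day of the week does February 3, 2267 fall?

Count forward from the earlier date (February 3, 2267) to the later (February 21, 2267):
Within February 2267: 21 − 3 = 18 days.
18 mod 7 = 4, so 4 days before Thursday is Sunday.

Sunday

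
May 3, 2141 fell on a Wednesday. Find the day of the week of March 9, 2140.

Wednesday

Count forward from the earlier date (March 9, 2140) to the later (May 3, 2141):
March 9, 2140 → March 9, 2141: 365 days.
March 2141: 31 − 9 = 22 days remain.
Then April (30): 30 days.
May 1–3, 2141: 3 days.
Residual: 55 days.
Total: 420 days.
420 is a multiple of 7, so March 9, 2140 falls on the same weekday: Wednesday.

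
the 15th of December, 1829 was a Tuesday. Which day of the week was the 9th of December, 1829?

Count forward from the earlier date (December 9, 1829) to the later (December 15, 1829):
Within December 1829: 15 − 9 = 6 days.
6 mod 7 = 6, so 6 days before Tuesday is Wednesday.

Wednesday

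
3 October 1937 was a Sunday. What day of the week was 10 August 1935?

Count forward from the earlier date (August 10, 1935) to the later (October 3, 1937):
August 10, 1935 → August 10, 1936: 366 days (1936 is a leap year).
August 10, 1936 → August 10, 1937: 365 days.
August 1937: 31 − 10 = 21 days remain.
Then September (30): 30 days.
October 1–3, 1937: 3 days.
Residual: 54 days.
Total: 785 days.
785 mod 7 = 1, so 1 day before Sunday is Saturday.

Saturday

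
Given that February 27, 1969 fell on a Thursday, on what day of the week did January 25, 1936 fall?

Saturday

Count forward from the earlier date (January 25, 1936) to the later (February 27, 1969):
Day-of-year of January 25, 1936: 25.
Day-of-year of February 27, 1969: 58.
1936 has 366 days, so 366 − 25 = 341 days remain in 1936.
Full years 1937–1968: 24 common + 8 leap = 24×365 + 8×366 = 11688 days.
Total: 341 + 11688 + 58 = 12087 days.
12087 mod 7 = 5, so 5 days before Thursday is Saturday.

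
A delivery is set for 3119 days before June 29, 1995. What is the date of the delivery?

December 14, 1986

Count 3119 days before June 29, 1995:
From December 14, 1986 to December 14, 1994: 8 years, of which 2 contain a Feb 29 — 6×365 + 2×366 = 2922 days.
December 1994: 31 − 14 = 17 days remain.
Then January (31), February 1995 (28), March (31), April (30), May (31): 31 + 28 + 31 + 30 + 31 = 151 days.
June 1–29, 1995: 29 days.
Residual: 197 days.
Total: 3119 days.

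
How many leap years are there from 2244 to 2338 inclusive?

Years divisible by 4: 2244, 2248, …, 2336 — 24 in all.
Of these, 2300 is divisible by 100 but not 400, so not leap.
Leap years: 24 − 1 = 23.

23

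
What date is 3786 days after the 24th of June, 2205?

the 5th of November, 2215

Count 3786 days after June 24, 2205:
Day-of-year of June 24, 2205: 175.
Day-of-year of November 5, 2215: 309.
2205 has 365 days, so 365 − 175 = 190 days remain in 2205.
Full years 2206–2214: 7 common + 2 leap = 7×365 + 2×366 = 3287 days.
Total: 190 + 3287 + 309 = 3786 days.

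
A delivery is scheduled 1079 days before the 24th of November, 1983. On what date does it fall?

the 10th of December, 1980

Count 1079 days before November 24, 1983:
December 10, 1980 → December 10, 1981: 365 days.
December 10, 1981 → December 10, 1982: 365 days.
December 1982: 31 − 10 = 21 days remain.
Then 10 full months totalling 304 days.
November 1–24, 1983: 24 days.
Residual: 349 days.
Total: 1079 days.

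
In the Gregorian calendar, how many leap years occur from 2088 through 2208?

29

Years divisible by 4: 2088, 2092, …, 2208 — 31 in all.
Of these, 2100, 2200 are divisible by 100 but not 400, so not leap.
Leap years: 31 − 2 = 29.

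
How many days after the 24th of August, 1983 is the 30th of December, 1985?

859

Day-of-year of August 24, 1983: 236.
Day-of-year of December 30, 1985: 364.
1983 has 365 days, so 365 − 236 = 129 days remain in 1983.
Full years: 1984: 366. Sum = 366.
Total: 129 + 366 + 364 = 859 days.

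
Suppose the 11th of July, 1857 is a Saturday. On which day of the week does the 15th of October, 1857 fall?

Thursday

July 1857: 31 − 11 = 20 days remain.
Then August (31), September (30): 31 + 30 = 61 days.
October 1–15, 1857: 15 days.
Total: 20 + 61 + 15 = 96 days.
96 mod 7 = 5, so 5 days after Saturday is Thursday.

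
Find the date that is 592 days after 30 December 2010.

13 August 2012

Count 592 days after December 30, 2010:
December 30, 2010 → December 30, 2011: 365 days.
December 2011: 31 − 30 = 1 day remains.
Then January (31), February 2012 (29), March (31), April (30), May (31), June (30), July (31): 31 + 29 + 31 + 30 + 31 + 30 + 31 = 213 days.
August 1–13, 2012: 13 days.
Residual: 227 days.
Total: 592 days.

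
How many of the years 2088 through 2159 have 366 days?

17

Years divisible by 4: 2088, 2092, …, 2156 — 18 in all.
Of these, 2100 is divisible by 100 but not 400, so not leap.
Leap years: 18 − 1 = 17.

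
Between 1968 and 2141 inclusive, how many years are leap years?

Years divisible by 4: 1968, 1972, …, 2140 — 44 in all.
Of these, 2100 is divisible by 100 but not 400, so not leap.
2000 is divisible by 400, so still leap.
Leap years: 44 − 1 = 43.

43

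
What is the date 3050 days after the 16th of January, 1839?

the 24th of May, 1847

Count 3050 days after January 16, 1839:
From January 16, 1839 to January 16, 1847: 8 years, of which 2 contain a Feb 29 — 6×365 + 2×366 = 2922 days.
January 1847: 31 − 16 = 15 days remain.
Then February 1847 (28), March (31), April (30): 28 + 31 + 30 = 89 days.
May 1–24, 1847: 24 days.
Residual: 128 days.
Total: 3050 days.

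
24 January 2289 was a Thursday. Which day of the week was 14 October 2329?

From January 24, 2289 to January 24, 2329: 40 years, of which 9 contain a Feb 29 — 31×365 + 9×366 = 14609 days.
(2300 is not a leap year (divisible by 100 but not 400).)
January 2329: 31 − 24 = 7 days remain.
Then February 2329 (28), March (31), April (30), May (31), June (30), July (31), August (31), September (30): 28 + 31 + 30 + 31 + 30 + 31 + 31 + 30 = 242 days.
October 1–14, 2329: 14 days.
Residual: 263 days.
Total: 14872 days.
14872 mod 7 = 4, so 4 days after Thursday is Monday.

Monday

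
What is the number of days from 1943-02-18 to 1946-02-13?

February 18, 1943 → February 18, 1944: 365 days.
February 18, 1944 → February 18, 1945: 366 days (1944 is a leap year).
February 1945: 28 − 18 = 10 days remain (1945 is not a leap year, so February has 28 days).
Then 11 full months totalling 337 days.
February 1–13, 1946: 13 days (1946 is not a leap year).
Residual: 360 days.
Total: 1091 days.

1091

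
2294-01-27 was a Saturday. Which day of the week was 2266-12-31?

Count forward from the earlier date (December 31, 2266) to the later (January 27, 2294):
Day-of-year of December 31, 2266: 365.
Day-of-year of January 27, 2294: 27.
2266 has 365 days, so 365 − 365 = 0 days remain in 2266.
Full years 2267–2293: 20 common + 7 leap = 20×365 + 7×366 = 9862 days.
Total: 0 + 9862 + 27 = 9889 days.
9889 mod 7 = 5, so 5 days before Saturday is Monday.

Monday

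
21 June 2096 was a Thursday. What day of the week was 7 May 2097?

June 2096: 30 − 21 = 9 days remain.
Then 10 full months totalling 304 days.
May 1–7, 2097: 7 days.
Residual: 320 days.
Total: 320 days.
320 mod 7 = 5, so 5 days after Thursday is Tuesday.

Tuesday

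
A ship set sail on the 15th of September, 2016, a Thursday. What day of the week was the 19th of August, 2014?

Count forward from the earlier date (August 19, 2014) to the later (September 15, 2016):
Day-of-year of August 19, 2014: 231.
Day-of-year of September 15, 2016: 259.
2014 has 365 days, so 365 − 231 = 134 days remain in 2014.
Full years: 2015: 365. Sum = 365.
Total: 134 + 365 + 259 = 758 days.
758 mod 7 = 2, so 2 days before Thursday is Tuesday.

Tuesday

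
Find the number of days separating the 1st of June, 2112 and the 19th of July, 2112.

June 2112: 30 − 1 = 29 days remain.
July 1–19, 2112: 19 days.
Total: 29 + 19 = 48 days.

48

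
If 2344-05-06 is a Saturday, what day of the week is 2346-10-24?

Thursday

May 2344: 31 − 6 = 25 days remain.
Then 28 full months totalling 852 days.
October 1–24, 2346: 24 days.
Total: 25 + 852 + 24 = 901 days.
901 mod 7 = 5, so 5 days after Saturday is Thursday.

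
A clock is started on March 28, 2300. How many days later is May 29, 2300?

March 2300: 31 − 28 = 3 days remain.
Then April (30): 30 days.
May 1–29, 2300: 29 days.
Total: 3 + 30 + 29 = 62 days.

62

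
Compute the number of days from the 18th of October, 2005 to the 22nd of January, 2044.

13975

From October 18, 2005 to October 18, 2043: 38 years, of which 9 contain a Feb 29 — 29×365 + 9×366 = 13879 days.
October 2043: 31 − 18 = 13 days remain.
Then November (30), December (31): 30 + 31 = 61 days.
January 1–22, 2044: 22 days.
Residual: 96 days.
Total: 13975 days.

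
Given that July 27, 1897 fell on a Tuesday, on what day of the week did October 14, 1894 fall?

Sunday

Count forward from the earlier date (October 14, 1894) to the later (July 27, 1897):
Day-of-year of October 14, 1894: 287.
Day-of-year of July 27, 1897: 208.
1894 has 365 days, so 365 − 287 = 78 days remain in 1894.
Full years: 1895: 365; 1896: 366. Sum = 731.
Total: 78 + 731 + 208 = 1017 days.
1017 mod 7 = 2, so 2 days before Tuesday is Sunday.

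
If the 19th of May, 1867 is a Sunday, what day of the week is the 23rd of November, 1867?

May 1867: 31 − 19 = 12 days remain.
Then June (30), July (31), August (31), September (30), October (31): 30 + 31 + 31 + 30 + 31 = 153 days.
November 1–23, 1867: 23 days.
Total: 12 + 153 + 23 = 188 days.
188 mod 7 = 6, so 6 days after Sunday is Saturday.

Saturday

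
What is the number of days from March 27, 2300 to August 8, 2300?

134

March 2300: 31 − 27 = 4 days remain.
Then April (30), May (31), June (30), July (31): 30 + 31 + 30 + 31 = 122 days.
August 1–8, 2300: 8 days.
Total: 4 + 122 + 8 = 134 days.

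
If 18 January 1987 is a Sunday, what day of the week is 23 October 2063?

Tuesday

Day-of-year of January 18, 1987: 18.
Day-of-year of October 23, 2063: 296.
1987 has 365 days, so 365 − 18 = 347 days remain in 1987.
Full years 1988–2062: 56 common + 19 leap = 56×365 + 19×366 = 27394 days.
Total: 347 + 27394 + 296 = 28037 days.
28037 mod 7 = 2, so 2 days after Sunday is Tuesday.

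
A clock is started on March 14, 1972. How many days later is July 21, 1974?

859

March 14, 1972 → March 14, 1973: 365 days.
March 14, 1973 → March 14, 1974: 365 days.
March 1974: 31 − 14 = 17 days remain.
Then April (30), May (31), June (30): 30 + 31 + 30 = 91 days.
July 1–21, 1974: 21 days.
Residual: 129 days.
Total: 859 days.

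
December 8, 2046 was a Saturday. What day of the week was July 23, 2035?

Monday

Count forward from the earlier date (July 23, 2035) to the later (December 8, 2046):
From July 23, 2035 to July 23, 2046: 11 years, of which 3 contain a Feb 29 — 8×365 + 3×366 = 4018 days.
July 2046: 31 − 23 = 8 days remain.
Then August (31), September (30), October (31), November (30): 31 + 30 + 31 + 30 = 122 days.
December 1–8, 2046: 8 days.
Residual: 138 days.
Total: 4156 days.
4156 mod 7 = 5, so 5 days before Saturday is Monday.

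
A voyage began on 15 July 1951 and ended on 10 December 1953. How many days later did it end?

879

Day-of-year of July 15, 1951: 196.
Day-of-year of December 10, 1953: 344.
1951 has 365 days, so 365 − 196 = 169 days remain in 1951.
Full years: 1952: 366. Sum = 366.
Total: 169 + 366 + 344 = 879 days.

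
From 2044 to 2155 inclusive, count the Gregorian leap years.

Years divisible by 4: 2044, 2048, …, 2152 — 28 in all.
Of these, 2100 is divisible by 100 but not 400, so not leap.
Leap years: 28 − 1 = 27.

27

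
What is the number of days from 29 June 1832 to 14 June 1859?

Day-of-year of June 29, 1832: 181.
Day-of-year of June 14, 1859: 165.
1832 has 366 days, so 366 − 181 = 185 days remain in 1832.
Full years 1833–1858: 20 common + 6 leap = 20×365 + 6×366 = 9496 days.
Total: 185 + 9496 + 165 = 9846 days.

9846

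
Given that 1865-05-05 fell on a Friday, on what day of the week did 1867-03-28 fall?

Thursday

May 1865: 31 − 5 = 26 days remain.
Then 21 full months totalling 638 days.
March 1–28, 1867: 28 days.
Total: 26 + 638 + 28 = 692 days.
692 mod 7 = 6, so 6 days after Friday is Thursday.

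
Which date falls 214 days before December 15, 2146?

May 15, 2146

Count 214 days before December 15, 2146:
May 2146: 31 − 15 = 16 days remain.
Then June (30), July (31), August (31), September (30), October (31), November (30): 30 + 31 + 31 + 30 + 31 + 30 = 183 days.
December 1–15, 2146: 15 days.
Total: 16 + 183 + 15 = 214 days.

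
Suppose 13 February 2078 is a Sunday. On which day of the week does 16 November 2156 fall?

From February 13, 2078 to February 13, 2156: 78 years, of which 18 contain a Feb 29 — 60×365 + 18×366 = 28488 days.
(2100 is not a leap year (divisible by 100 but not 400).)
February 2156: 29 − 13 = 16 days remain (2156 is a leap year, so February has 29 days).
Then March (31), April (30), May (31), June (30), July (31), August (31), September (30), October (31): 31 + 30 + 31 + 30 + 31 + 31 + 30 + 31 = 245 days.
November 1–16, 2156: 16 days.
Residual: 277 days.
Total: 28765 days.
28765 mod 7 = 2, so 2 days after Sunday is Tuesday.

Tuesday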